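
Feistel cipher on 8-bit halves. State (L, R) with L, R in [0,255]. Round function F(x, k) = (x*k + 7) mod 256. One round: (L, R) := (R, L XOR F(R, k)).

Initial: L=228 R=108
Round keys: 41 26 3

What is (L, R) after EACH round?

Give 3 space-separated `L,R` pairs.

Round 1 (k=41): L=108 R=183
Round 2 (k=26): L=183 R=241
Round 3 (k=3): L=241 R=109

Answer: 108,183 183,241 241,109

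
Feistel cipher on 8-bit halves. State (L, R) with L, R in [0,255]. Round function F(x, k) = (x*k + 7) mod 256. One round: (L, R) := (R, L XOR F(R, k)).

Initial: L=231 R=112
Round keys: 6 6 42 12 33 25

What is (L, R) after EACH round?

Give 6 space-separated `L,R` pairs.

Answer: 112,64 64,247 247,205 205,84 84,22 22,121

Derivation:
Round 1 (k=6): L=112 R=64
Round 2 (k=6): L=64 R=247
Round 3 (k=42): L=247 R=205
Round 4 (k=12): L=205 R=84
Round 5 (k=33): L=84 R=22
Round 6 (k=25): L=22 R=121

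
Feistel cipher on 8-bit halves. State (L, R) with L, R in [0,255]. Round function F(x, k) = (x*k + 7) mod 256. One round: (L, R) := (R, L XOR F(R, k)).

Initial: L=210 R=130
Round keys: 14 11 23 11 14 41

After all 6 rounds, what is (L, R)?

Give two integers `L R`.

Round 1 (k=14): L=130 R=241
Round 2 (k=11): L=241 R=224
Round 3 (k=23): L=224 R=214
Round 4 (k=11): L=214 R=217
Round 5 (k=14): L=217 R=51
Round 6 (k=41): L=51 R=235

Answer: 51 235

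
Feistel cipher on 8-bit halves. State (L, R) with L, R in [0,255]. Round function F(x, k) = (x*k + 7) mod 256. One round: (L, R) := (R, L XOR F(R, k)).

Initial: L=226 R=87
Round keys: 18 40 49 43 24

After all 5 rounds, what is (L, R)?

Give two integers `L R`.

Round 1 (k=18): L=87 R=199
Round 2 (k=40): L=199 R=72
Round 3 (k=49): L=72 R=8
Round 4 (k=43): L=8 R=23
Round 5 (k=24): L=23 R=39

Answer: 23 39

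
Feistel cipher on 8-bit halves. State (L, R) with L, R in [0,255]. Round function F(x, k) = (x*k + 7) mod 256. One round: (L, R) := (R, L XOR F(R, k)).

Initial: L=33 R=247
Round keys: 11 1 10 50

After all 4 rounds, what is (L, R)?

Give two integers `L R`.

Answer: 80 220

Derivation:
Round 1 (k=11): L=247 R=133
Round 2 (k=1): L=133 R=123
Round 3 (k=10): L=123 R=80
Round 4 (k=50): L=80 R=220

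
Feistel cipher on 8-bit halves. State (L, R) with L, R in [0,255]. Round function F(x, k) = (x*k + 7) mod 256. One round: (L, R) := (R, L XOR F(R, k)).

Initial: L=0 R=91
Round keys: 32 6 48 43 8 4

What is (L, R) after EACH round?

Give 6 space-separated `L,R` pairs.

Round 1 (k=32): L=91 R=103
Round 2 (k=6): L=103 R=42
Round 3 (k=48): L=42 R=128
Round 4 (k=43): L=128 R=173
Round 5 (k=8): L=173 R=239
Round 6 (k=4): L=239 R=110

Answer: 91,103 103,42 42,128 128,173 173,239 239,110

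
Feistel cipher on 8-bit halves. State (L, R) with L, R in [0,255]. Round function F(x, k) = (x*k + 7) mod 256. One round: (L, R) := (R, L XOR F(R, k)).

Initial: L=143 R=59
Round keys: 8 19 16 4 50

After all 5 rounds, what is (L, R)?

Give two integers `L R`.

Answer: 175 162

Derivation:
Round 1 (k=8): L=59 R=80
Round 2 (k=19): L=80 R=204
Round 3 (k=16): L=204 R=151
Round 4 (k=4): L=151 R=175
Round 5 (k=50): L=175 R=162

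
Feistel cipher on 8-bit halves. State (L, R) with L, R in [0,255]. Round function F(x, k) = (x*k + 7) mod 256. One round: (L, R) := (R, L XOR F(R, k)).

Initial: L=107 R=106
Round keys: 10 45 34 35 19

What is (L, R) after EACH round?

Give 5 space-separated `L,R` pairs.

Round 1 (k=10): L=106 R=64
Round 2 (k=45): L=64 R=45
Round 3 (k=34): L=45 R=65
Round 4 (k=35): L=65 R=199
Round 5 (k=19): L=199 R=141

Answer: 106,64 64,45 45,65 65,199 199,141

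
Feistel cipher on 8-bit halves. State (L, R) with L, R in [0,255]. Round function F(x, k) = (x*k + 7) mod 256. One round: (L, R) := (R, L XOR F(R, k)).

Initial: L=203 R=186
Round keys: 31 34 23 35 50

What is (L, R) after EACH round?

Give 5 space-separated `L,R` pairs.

Round 1 (k=31): L=186 R=70
Round 2 (k=34): L=70 R=233
Round 3 (k=23): L=233 R=176
Round 4 (k=35): L=176 R=254
Round 5 (k=50): L=254 R=19

Answer: 186,70 70,233 233,176 176,254 254,19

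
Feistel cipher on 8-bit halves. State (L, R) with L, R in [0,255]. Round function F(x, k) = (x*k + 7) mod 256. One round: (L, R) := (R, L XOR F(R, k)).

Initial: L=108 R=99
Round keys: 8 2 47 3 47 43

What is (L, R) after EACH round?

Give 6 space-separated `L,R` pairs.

Answer: 99,115 115,142 142,106 106,203 203,38 38,162

Derivation:
Round 1 (k=8): L=99 R=115
Round 2 (k=2): L=115 R=142
Round 3 (k=47): L=142 R=106
Round 4 (k=3): L=106 R=203
Round 5 (k=47): L=203 R=38
Round 6 (k=43): L=38 R=162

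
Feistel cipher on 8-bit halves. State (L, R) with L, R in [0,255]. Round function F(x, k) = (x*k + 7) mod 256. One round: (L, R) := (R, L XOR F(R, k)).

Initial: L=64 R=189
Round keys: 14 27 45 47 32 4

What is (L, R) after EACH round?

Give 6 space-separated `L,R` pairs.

Answer: 189,29 29,171 171,11 11,167 167,236 236,16

Derivation:
Round 1 (k=14): L=189 R=29
Round 2 (k=27): L=29 R=171
Round 3 (k=45): L=171 R=11
Round 4 (k=47): L=11 R=167
Round 5 (k=32): L=167 R=236
Round 6 (k=4): L=236 R=16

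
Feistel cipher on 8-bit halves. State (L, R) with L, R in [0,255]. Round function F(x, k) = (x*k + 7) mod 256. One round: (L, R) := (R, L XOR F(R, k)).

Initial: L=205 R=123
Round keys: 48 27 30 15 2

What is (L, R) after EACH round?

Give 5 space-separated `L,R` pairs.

Answer: 123,218 218,126 126,17 17,120 120,230

Derivation:
Round 1 (k=48): L=123 R=218
Round 2 (k=27): L=218 R=126
Round 3 (k=30): L=126 R=17
Round 4 (k=15): L=17 R=120
Round 5 (k=2): L=120 R=230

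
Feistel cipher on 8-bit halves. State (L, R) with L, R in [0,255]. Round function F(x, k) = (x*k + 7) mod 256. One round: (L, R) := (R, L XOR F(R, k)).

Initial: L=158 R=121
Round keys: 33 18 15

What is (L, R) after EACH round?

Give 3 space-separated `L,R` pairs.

Answer: 121,62 62,26 26,179

Derivation:
Round 1 (k=33): L=121 R=62
Round 2 (k=18): L=62 R=26
Round 3 (k=15): L=26 R=179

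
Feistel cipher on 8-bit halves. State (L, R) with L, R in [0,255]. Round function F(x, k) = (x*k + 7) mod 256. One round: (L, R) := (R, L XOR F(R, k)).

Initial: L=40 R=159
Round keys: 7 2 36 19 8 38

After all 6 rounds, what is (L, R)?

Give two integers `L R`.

Answer: 8 123

Derivation:
Round 1 (k=7): L=159 R=72
Round 2 (k=2): L=72 R=8
Round 3 (k=36): L=8 R=111
Round 4 (k=19): L=111 R=76
Round 5 (k=8): L=76 R=8
Round 6 (k=38): L=8 R=123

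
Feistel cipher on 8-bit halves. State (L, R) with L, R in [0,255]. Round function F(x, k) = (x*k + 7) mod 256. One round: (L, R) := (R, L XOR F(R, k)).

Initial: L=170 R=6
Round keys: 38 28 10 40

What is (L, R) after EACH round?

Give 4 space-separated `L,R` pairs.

Round 1 (k=38): L=6 R=65
Round 2 (k=28): L=65 R=37
Round 3 (k=10): L=37 R=56
Round 4 (k=40): L=56 R=226

Answer: 6,65 65,37 37,56 56,226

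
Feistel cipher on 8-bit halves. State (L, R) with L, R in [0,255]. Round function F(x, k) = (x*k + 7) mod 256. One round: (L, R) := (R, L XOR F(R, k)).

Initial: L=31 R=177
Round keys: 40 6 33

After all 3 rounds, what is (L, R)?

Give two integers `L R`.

Answer: 150 237

Derivation:
Round 1 (k=40): L=177 R=176
Round 2 (k=6): L=176 R=150
Round 3 (k=33): L=150 R=237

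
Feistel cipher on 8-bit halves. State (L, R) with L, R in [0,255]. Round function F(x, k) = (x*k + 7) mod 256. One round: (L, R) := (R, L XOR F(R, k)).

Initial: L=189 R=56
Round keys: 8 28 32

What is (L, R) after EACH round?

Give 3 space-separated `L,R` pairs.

Answer: 56,122 122,103 103,157

Derivation:
Round 1 (k=8): L=56 R=122
Round 2 (k=28): L=122 R=103
Round 3 (k=32): L=103 R=157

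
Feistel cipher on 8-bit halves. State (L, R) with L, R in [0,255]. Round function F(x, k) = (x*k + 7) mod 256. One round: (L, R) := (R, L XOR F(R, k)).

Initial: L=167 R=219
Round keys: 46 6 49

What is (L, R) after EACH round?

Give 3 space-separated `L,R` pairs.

Answer: 219,198 198,112 112,177

Derivation:
Round 1 (k=46): L=219 R=198
Round 2 (k=6): L=198 R=112
Round 3 (k=49): L=112 R=177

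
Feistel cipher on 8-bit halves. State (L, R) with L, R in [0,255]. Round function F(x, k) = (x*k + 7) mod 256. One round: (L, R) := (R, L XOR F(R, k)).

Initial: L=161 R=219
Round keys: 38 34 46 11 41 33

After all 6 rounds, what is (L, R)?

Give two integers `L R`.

Round 1 (k=38): L=219 R=40
Round 2 (k=34): L=40 R=140
Round 3 (k=46): L=140 R=7
Round 4 (k=11): L=7 R=216
Round 5 (k=41): L=216 R=152
Round 6 (k=33): L=152 R=71

Answer: 152 71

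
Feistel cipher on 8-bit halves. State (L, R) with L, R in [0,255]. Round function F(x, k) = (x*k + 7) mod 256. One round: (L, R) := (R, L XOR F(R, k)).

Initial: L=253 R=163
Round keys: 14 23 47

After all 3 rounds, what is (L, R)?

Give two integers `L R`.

Round 1 (k=14): L=163 R=12
Round 2 (k=23): L=12 R=184
Round 3 (k=47): L=184 R=195

Answer: 184 195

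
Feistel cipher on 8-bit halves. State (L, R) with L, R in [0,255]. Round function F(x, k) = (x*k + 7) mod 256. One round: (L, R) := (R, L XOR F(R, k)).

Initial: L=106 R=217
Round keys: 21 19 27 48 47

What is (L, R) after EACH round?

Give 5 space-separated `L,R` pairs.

Answer: 217,190 190,248 248,145 145,207 207,153

Derivation:
Round 1 (k=21): L=217 R=190
Round 2 (k=19): L=190 R=248
Round 3 (k=27): L=248 R=145
Round 4 (k=48): L=145 R=207
Round 5 (k=47): L=207 R=153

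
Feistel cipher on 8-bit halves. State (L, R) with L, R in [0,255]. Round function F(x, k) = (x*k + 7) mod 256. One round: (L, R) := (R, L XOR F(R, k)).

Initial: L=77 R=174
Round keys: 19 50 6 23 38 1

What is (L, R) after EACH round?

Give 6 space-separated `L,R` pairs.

Answer: 174,188 188,17 17,209 209,223 223,240 240,40

Derivation:
Round 1 (k=19): L=174 R=188
Round 2 (k=50): L=188 R=17
Round 3 (k=6): L=17 R=209
Round 4 (k=23): L=209 R=223
Round 5 (k=38): L=223 R=240
Round 6 (k=1): L=240 R=40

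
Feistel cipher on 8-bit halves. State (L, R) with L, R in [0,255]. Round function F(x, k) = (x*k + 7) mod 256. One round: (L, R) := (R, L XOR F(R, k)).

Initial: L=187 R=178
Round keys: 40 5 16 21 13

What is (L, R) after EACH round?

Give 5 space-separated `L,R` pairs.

Answer: 178,108 108,145 145,123 123,143 143,49

Derivation:
Round 1 (k=40): L=178 R=108
Round 2 (k=5): L=108 R=145
Round 3 (k=16): L=145 R=123
Round 4 (k=21): L=123 R=143
Round 5 (k=13): L=143 R=49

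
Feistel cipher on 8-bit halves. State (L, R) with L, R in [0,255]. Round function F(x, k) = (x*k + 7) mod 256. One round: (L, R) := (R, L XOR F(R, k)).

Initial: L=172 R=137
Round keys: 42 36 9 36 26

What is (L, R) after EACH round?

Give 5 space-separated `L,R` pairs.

Round 1 (k=42): L=137 R=45
Round 2 (k=36): L=45 R=210
Round 3 (k=9): L=210 R=68
Round 4 (k=36): L=68 R=69
Round 5 (k=26): L=69 R=77

Answer: 137,45 45,210 210,68 68,69 69,77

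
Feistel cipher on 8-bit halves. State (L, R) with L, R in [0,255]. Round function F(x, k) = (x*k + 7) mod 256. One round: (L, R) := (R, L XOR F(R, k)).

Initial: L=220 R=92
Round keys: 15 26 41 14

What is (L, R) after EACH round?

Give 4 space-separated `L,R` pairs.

Round 1 (k=15): L=92 R=183
Round 2 (k=26): L=183 R=193
Round 3 (k=41): L=193 R=71
Round 4 (k=14): L=71 R=40

Answer: 92,183 183,193 193,71 71,40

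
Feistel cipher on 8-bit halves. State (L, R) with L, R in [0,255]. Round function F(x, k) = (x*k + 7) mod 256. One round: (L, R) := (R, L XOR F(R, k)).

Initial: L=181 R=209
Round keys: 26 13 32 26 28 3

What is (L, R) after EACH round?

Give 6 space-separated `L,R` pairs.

Answer: 209,244 244,186 186,179 179,143 143,24 24,192

Derivation:
Round 1 (k=26): L=209 R=244
Round 2 (k=13): L=244 R=186
Round 3 (k=32): L=186 R=179
Round 4 (k=26): L=179 R=143
Round 5 (k=28): L=143 R=24
Round 6 (k=3): L=24 R=192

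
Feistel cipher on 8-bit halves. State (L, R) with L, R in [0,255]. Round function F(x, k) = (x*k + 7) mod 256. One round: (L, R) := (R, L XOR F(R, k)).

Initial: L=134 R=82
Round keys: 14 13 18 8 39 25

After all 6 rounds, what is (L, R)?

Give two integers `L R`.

Round 1 (k=14): L=82 R=5
Round 2 (k=13): L=5 R=26
Round 3 (k=18): L=26 R=222
Round 4 (k=8): L=222 R=237
Round 5 (k=39): L=237 R=252
Round 6 (k=25): L=252 R=78

Answer: 252 78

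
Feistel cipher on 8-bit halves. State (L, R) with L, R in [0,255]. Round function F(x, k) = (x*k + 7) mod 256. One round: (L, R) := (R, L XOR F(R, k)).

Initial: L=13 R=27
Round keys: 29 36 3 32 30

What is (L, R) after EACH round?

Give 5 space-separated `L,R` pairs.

Answer: 27,27 27,200 200,68 68,79 79,13

Derivation:
Round 1 (k=29): L=27 R=27
Round 2 (k=36): L=27 R=200
Round 3 (k=3): L=200 R=68
Round 4 (k=32): L=68 R=79
Round 5 (k=30): L=79 R=13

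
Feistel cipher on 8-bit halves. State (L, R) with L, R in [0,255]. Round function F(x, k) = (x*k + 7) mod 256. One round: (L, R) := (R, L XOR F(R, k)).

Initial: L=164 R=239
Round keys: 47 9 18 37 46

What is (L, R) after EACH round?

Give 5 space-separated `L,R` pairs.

Round 1 (k=47): L=239 R=76
Round 2 (k=9): L=76 R=92
Round 3 (k=18): L=92 R=51
Round 4 (k=37): L=51 R=58
Round 5 (k=46): L=58 R=64

Answer: 239,76 76,92 92,51 51,58 58,64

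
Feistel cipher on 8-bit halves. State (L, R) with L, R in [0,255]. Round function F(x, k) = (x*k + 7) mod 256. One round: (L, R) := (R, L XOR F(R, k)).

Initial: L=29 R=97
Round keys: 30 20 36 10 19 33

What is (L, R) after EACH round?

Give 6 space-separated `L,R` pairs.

Round 1 (k=30): L=97 R=120
Round 2 (k=20): L=120 R=6
Round 3 (k=36): L=6 R=167
Round 4 (k=10): L=167 R=139
Round 5 (k=19): L=139 R=255
Round 6 (k=33): L=255 R=109

Answer: 97,120 120,6 6,167 167,139 139,255 255,109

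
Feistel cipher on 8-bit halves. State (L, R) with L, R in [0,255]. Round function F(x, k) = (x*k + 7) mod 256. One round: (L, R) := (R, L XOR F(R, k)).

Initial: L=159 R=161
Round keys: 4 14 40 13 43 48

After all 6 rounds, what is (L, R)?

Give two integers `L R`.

Round 1 (k=4): L=161 R=20
Round 2 (k=14): L=20 R=190
Round 3 (k=40): L=190 R=163
Round 4 (k=13): L=163 R=240
Round 5 (k=43): L=240 R=244
Round 6 (k=48): L=244 R=55

Answer: 244 55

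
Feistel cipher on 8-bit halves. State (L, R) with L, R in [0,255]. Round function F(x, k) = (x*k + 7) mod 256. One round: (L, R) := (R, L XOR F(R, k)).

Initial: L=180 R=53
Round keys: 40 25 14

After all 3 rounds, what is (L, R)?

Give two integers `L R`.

Answer: 191 130

Derivation:
Round 1 (k=40): L=53 R=251
Round 2 (k=25): L=251 R=191
Round 3 (k=14): L=191 R=130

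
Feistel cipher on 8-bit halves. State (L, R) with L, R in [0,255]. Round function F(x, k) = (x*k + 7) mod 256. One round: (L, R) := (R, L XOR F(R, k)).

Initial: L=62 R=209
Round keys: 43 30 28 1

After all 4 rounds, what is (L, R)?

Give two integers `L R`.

Round 1 (k=43): L=209 R=28
Round 2 (k=30): L=28 R=158
Round 3 (k=28): L=158 R=83
Round 4 (k=1): L=83 R=196

Answer: 83 196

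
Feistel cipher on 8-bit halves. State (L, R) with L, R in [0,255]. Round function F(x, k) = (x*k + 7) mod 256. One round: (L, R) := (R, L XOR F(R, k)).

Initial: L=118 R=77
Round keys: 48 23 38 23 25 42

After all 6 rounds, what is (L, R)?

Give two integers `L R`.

Round 1 (k=48): L=77 R=1
Round 2 (k=23): L=1 R=83
Round 3 (k=38): L=83 R=88
Round 4 (k=23): L=88 R=188
Round 5 (k=25): L=188 R=59
Round 6 (k=42): L=59 R=9

Answer: 59 9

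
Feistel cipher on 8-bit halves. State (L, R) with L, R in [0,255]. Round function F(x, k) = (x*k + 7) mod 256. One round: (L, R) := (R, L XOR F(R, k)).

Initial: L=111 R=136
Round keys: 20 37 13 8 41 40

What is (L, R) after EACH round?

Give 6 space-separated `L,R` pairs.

Answer: 136,200 200,103 103,138 138,48 48,61 61,191

Derivation:
Round 1 (k=20): L=136 R=200
Round 2 (k=37): L=200 R=103
Round 3 (k=13): L=103 R=138
Round 4 (k=8): L=138 R=48
Round 5 (k=41): L=48 R=61
Round 6 (k=40): L=61 R=191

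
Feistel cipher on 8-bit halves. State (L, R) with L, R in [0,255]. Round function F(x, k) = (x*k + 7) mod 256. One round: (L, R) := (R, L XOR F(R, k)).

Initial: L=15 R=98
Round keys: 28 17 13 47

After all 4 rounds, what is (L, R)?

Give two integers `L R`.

Round 1 (k=28): L=98 R=176
Round 2 (k=17): L=176 R=213
Round 3 (k=13): L=213 R=104
Round 4 (k=47): L=104 R=202

Answer: 104 202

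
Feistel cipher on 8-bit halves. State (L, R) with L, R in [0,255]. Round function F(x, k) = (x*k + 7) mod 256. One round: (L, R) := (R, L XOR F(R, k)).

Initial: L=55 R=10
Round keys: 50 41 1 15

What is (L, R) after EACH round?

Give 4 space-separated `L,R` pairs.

Round 1 (k=50): L=10 R=204
Round 2 (k=41): L=204 R=185
Round 3 (k=1): L=185 R=12
Round 4 (k=15): L=12 R=2

Answer: 10,204 204,185 185,12 12,2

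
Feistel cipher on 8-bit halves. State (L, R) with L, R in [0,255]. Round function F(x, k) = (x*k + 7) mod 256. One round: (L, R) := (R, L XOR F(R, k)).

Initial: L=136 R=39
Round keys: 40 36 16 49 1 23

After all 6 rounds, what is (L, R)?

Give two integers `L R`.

Round 1 (k=40): L=39 R=151
Round 2 (k=36): L=151 R=100
Round 3 (k=16): L=100 R=208
Round 4 (k=49): L=208 R=179
Round 5 (k=1): L=179 R=106
Round 6 (k=23): L=106 R=62

Answer: 106 62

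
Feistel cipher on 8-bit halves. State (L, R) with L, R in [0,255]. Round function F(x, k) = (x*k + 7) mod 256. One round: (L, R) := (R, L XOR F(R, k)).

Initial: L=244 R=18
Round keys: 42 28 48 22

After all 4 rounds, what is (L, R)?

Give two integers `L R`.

Round 1 (k=42): L=18 R=15
Round 2 (k=28): L=15 R=185
Round 3 (k=48): L=185 R=184
Round 4 (k=22): L=184 R=110

Answer: 184 110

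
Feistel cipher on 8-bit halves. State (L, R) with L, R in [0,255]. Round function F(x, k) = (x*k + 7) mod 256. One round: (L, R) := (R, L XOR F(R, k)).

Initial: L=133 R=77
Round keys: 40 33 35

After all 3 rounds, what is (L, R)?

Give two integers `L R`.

Round 1 (k=40): L=77 R=138
Round 2 (k=33): L=138 R=156
Round 3 (k=35): L=156 R=209

Answer: 156 209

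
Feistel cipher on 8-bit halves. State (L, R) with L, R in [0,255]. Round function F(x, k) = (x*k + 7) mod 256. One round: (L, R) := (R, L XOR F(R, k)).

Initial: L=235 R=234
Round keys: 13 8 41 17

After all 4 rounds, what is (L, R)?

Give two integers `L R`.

Round 1 (k=13): L=234 R=2
Round 2 (k=8): L=2 R=253
Round 3 (k=41): L=253 R=142
Round 4 (k=17): L=142 R=136

Answer: 142 136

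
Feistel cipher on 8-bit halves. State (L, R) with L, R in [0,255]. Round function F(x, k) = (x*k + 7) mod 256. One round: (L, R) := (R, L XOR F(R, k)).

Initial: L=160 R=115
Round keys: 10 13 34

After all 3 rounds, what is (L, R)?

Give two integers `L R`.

Round 1 (k=10): L=115 R=37
Round 2 (k=13): L=37 R=155
Round 3 (k=34): L=155 R=184

Answer: 155 184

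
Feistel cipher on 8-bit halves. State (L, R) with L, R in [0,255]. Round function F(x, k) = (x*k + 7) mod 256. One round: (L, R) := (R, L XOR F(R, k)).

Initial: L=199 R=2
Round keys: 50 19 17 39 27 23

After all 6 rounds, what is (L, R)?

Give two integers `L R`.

Round 1 (k=50): L=2 R=172
Round 2 (k=19): L=172 R=201
Round 3 (k=17): L=201 R=204
Round 4 (k=39): L=204 R=210
Round 5 (k=27): L=210 R=225
Round 6 (k=23): L=225 R=236

Answer: 225 236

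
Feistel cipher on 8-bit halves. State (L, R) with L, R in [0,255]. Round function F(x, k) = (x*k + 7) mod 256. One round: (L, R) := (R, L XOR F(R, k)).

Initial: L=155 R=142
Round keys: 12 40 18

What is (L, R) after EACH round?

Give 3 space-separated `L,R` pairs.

Round 1 (k=12): L=142 R=52
Round 2 (k=40): L=52 R=169
Round 3 (k=18): L=169 R=221

Answer: 142,52 52,169 169,221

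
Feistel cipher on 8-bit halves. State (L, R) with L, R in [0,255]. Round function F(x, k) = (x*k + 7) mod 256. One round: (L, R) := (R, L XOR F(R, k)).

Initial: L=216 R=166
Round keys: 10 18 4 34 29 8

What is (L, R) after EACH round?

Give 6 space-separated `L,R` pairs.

Answer: 166,91 91,203 203,104 104,28 28,91 91,195

Derivation:
Round 1 (k=10): L=166 R=91
Round 2 (k=18): L=91 R=203
Round 3 (k=4): L=203 R=104
Round 4 (k=34): L=104 R=28
Round 5 (k=29): L=28 R=91
Round 6 (k=8): L=91 R=195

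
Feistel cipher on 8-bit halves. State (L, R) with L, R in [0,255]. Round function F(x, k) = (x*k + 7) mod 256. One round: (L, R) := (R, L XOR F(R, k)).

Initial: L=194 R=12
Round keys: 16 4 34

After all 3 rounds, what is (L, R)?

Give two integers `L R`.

Answer: 23 16

Derivation:
Round 1 (k=16): L=12 R=5
Round 2 (k=4): L=5 R=23
Round 3 (k=34): L=23 R=16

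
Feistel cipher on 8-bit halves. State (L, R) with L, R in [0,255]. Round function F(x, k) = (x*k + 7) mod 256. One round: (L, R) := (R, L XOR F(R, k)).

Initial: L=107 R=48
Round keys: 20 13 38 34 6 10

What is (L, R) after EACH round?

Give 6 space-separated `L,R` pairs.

Answer: 48,172 172,243 243,181 181,226 226,230 230,225

Derivation:
Round 1 (k=20): L=48 R=172
Round 2 (k=13): L=172 R=243
Round 3 (k=38): L=243 R=181
Round 4 (k=34): L=181 R=226
Round 5 (k=6): L=226 R=230
Round 6 (k=10): L=230 R=225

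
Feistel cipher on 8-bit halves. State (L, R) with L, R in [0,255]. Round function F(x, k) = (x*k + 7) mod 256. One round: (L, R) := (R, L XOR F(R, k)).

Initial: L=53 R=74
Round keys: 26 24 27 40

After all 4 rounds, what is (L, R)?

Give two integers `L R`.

Answer: 40 218

Derivation:
Round 1 (k=26): L=74 R=190
Round 2 (k=24): L=190 R=157
Round 3 (k=27): L=157 R=40
Round 4 (k=40): L=40 R=218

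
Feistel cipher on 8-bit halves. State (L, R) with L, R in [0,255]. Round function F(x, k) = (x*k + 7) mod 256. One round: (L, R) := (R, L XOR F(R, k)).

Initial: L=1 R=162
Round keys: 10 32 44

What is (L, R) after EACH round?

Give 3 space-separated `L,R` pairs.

Answer: 162,90 90,229 229,57

Derivation:
Round 1 (k=10): L=162 R=90
Round 2 (k=32): L=90 R=229
Round 3 (k=44): L=229 R=57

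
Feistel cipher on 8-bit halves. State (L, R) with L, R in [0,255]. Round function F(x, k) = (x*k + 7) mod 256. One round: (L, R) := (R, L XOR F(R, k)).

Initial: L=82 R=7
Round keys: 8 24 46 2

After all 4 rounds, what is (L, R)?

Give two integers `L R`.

Round 1 (k=8): L=7 R=109
Round 2 (k=24): L=109 R=56
Round 3 (k=46): L=56 R=122
Round 4 (k=2): L=122 R=195

Answer: 122 195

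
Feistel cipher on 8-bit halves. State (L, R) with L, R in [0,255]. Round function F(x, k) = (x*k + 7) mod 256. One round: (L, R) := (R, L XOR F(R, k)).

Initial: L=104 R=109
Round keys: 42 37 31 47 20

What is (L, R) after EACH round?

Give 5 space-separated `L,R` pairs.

Answer: 109,129 129,193 193,231 231,177 177,60

Derivation:
Round 1 (k=42): L=109 R=129
Round 2 (k=37): L=129 R=193
Round 3 (k=31): L=193 R=231
Round 4 (k=47): L=231 R=177
Round 5 (k=20): L=177 R=60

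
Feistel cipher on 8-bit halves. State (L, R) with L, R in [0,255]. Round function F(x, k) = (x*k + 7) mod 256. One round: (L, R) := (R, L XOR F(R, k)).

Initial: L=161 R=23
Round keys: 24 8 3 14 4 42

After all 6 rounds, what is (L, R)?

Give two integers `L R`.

Answer: 50 30

Derivation:
Round 1 (k=24): L=23 R=142
Round 2 (k=8): L=142 R=96
Round 3 (k=3): L=96 R=169
Round 4 (k=14): L=169 R=37
Round 5 (k=4): L=37 R=50
Round 6 (k=42): L=50 R=30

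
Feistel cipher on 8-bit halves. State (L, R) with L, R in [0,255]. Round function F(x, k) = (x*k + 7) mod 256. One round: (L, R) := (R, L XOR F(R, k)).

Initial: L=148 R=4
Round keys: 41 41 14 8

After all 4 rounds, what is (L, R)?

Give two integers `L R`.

Round 1 (k=41): L=4 R=63
Round 2 (k=41): L=63 R=26
Round 3 (k=14): L=26 R=76
Round 4 (k=8): L=76 R=125

Answer: 76 125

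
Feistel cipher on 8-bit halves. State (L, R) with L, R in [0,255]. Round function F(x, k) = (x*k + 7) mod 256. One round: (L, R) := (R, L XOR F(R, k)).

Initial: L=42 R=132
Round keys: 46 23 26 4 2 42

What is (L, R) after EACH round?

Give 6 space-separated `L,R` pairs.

Round 1 (k=46): L=132 R=149
Round 2 (k=23): L=149 R=238
Round 3 (k=26): L=238 R=166
Round 4 (k=4): L=166 R=113
Round 5 (k=2): L=113 R=79
Round 6 (k=42): L=79 R=140

Answer: 132,149 149,238 238,166 166,113 113,79 79,140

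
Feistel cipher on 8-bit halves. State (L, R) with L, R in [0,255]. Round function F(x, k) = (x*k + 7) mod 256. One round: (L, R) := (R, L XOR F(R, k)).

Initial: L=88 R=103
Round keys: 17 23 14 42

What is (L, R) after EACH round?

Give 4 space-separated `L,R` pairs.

Round 1 (k=17): L=103 R=134
Round 2 (k=23): L=134 R=118
Round 3 (k=14): L=118 R=253
Round 4 (k=42): L=253 R=255

Answer: 103,134 134,118 118,253 253,255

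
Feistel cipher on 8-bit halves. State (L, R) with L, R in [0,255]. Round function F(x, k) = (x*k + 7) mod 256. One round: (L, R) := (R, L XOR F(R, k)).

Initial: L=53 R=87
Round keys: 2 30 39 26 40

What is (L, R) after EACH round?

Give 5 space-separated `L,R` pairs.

Round 1 (k=2): L=87 R=128
Round 2 (k=30): L=128 R=80
Round 3 (k=39): L=80 R=183
Round 4 (k=26): L=183 R=205
Round 5 (k=40): L=205 R=184

Answer: 87,128 128,80 80,183 183,205 205,184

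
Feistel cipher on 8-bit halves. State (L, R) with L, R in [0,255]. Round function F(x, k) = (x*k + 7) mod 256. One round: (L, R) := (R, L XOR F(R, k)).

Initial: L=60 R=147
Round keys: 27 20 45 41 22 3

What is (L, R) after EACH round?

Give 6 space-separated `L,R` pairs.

Answer: 147,180 180,132 132,143 143,106 106,172 172,97

Derivation:
Round 1 (k=27): L=147 R=180
Round 2 (k=20): L=180 R=132
Round 3 (k=45): L=132 R=143
Round 4 (k=41): L=143 R=106
Round 5 (k=22): L=106 R=172
Round 6 (k=3): L=172 R=97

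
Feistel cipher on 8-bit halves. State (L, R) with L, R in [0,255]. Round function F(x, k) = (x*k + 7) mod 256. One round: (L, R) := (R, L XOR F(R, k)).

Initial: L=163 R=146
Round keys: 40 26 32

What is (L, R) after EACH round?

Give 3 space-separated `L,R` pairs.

Round 1 (k=40): L=146 R=116
Round 2 (k=26): L=116 R=93
Round 3 (k=32): L=93 R=211

Answer: 146,116 116,93 93,211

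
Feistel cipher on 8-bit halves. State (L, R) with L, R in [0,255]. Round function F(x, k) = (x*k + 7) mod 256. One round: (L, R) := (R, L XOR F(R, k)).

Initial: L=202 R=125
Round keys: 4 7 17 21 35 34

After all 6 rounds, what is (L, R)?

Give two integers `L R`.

Round 1 (k=4): L=125 R=49
Round 2 (k=7): L=49 R=35
Round 3 (k=17): L=35 R=107
Round 4 (k=21): L=107 R=237
Round 5 (k=35): L=237 R=5
Round 6 (k=34): L=5 R=92

Answer: 5 92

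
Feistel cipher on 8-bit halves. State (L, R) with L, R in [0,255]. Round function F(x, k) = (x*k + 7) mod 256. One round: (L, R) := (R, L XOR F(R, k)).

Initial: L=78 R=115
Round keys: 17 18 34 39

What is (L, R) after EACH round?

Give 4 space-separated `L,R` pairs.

Answer: 115,228 228,124 124,155 155,216

Derivation:
Round 1 (k=17): L=115 R=228
Round 2 (k=18): L=228 R=124
Round 3 (k=34): L=124 R=155
Round 4 (k=39): L=155 R=216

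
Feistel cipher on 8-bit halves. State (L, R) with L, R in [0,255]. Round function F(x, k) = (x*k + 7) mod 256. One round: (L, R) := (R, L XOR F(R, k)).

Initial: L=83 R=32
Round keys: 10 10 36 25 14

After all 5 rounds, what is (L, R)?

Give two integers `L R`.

Answer: 9 50

Derivation:
Round 1 (k=10): L=32 R=20
Round 2 (k=10): L=20 R=239
Round 3 (k=36): L=239 R=183
Round 4 (k=25): L=183 R=9
Round 5 (k=14): L=9 R=50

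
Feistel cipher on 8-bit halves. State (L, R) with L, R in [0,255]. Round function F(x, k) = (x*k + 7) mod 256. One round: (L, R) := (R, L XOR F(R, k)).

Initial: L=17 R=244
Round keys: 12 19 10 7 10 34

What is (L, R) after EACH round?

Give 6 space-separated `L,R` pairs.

Round 1 (k=12): L=244 R=102
Round 2 (k=19): L=102 R=109
Round 3 (k=10): L=109 R=47
Round 4 (k=7): L=47 R=61
Round 5 (k=10): L=61 R=70
Round 6 (k=34): L=70 R=110

Answer: 244,102 102,109 109,47 47,61 61,70 70,110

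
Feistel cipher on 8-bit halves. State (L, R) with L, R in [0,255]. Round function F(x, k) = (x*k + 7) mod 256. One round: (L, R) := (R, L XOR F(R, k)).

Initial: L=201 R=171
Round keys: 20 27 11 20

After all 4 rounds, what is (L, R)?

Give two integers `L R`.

Round 1 (k=20): L=171 R=170
Round 2 (k=27): L=170 R=94
Round 3 (k=11): L=94 R=187
Round 4 (k=20): L=187 R=253

Answer: 187 253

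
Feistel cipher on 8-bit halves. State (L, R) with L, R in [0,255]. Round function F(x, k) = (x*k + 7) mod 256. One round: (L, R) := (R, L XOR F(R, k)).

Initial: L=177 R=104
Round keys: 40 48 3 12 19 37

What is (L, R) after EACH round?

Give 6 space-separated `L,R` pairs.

Round 1 (k=40): L=104 R=246
Round 2 (k=48): L=246 R=79
Round 3 (k=3): L=79 R=2
Round 4 (k=12): L=2 R=80
Round 5 (k=19): L=80 R=245
Round 6 (k=37): L=245 R=32

Answer: 104,246 246,79 79,2 2,80 80,245 245,32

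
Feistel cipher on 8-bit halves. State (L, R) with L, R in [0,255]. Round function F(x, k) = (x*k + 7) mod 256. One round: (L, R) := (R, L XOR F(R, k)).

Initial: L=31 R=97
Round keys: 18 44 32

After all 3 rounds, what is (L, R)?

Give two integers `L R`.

Answer: 110 1

Derivation:
Round 1 (k=18): L=97 R=198
Round 2 (k=44): L=198 R=110
Round 3 (k=32): L=110 R=1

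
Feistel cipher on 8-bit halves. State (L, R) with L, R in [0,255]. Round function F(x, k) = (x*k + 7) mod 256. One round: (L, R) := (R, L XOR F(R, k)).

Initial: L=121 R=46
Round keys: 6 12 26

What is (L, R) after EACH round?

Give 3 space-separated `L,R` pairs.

Round 1 (k=6): L=46 R=98
Round 2 (k=12): L=98 R=177
Round 3 (k=26): L=177 R=99

Answer: 46,98 98,177 177,99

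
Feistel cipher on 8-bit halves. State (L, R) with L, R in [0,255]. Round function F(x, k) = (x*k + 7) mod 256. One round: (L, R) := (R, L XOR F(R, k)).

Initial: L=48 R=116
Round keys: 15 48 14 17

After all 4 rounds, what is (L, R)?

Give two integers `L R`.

Round 1 (k=15): L=116 R=227
Round 2 (k=48): L=227 R=227
Round 3 (k=14): L=227 R=146
Round 4 (k=17): L=146 R=90

Answer: 146 90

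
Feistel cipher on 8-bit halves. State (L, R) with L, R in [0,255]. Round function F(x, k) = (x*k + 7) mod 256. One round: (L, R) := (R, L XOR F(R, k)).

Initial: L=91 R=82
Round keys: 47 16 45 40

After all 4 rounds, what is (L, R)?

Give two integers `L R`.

Round 1 (k=47): L=82 R=78
Round 2 (k=16): L=78 R=181
Round 3 (k=45): L=181 R=150
Round 4 (k=40): L=150 R=194

Answer: 150 194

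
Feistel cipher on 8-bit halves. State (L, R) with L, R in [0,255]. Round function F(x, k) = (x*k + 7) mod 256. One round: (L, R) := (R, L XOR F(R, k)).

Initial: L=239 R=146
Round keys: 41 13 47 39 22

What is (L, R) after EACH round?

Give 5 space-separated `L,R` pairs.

Round 1 (k=41): L=146 R=134
Round 2 (k=13): L=134 R=71
Round 3 (k=47): L=71 R=150
Round 4 (k=39): L=150 R=166
Round 5 (k=22): L=166 R=221

Answer: 146,134 134,71 71,150 150,166 166,221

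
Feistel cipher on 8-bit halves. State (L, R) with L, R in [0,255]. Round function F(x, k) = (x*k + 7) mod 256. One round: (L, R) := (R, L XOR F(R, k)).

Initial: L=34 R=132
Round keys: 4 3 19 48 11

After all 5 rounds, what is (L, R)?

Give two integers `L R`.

Answer: 165 166

Derivation:
Round 1 (k=4): L=132 R=53
Round 2 (k=3): L=53 R=34
Round 3 (k=19): L=34 R=184
Round 4 (k=48): L=184 R=165
Round 5 (k=11): L=165 R=166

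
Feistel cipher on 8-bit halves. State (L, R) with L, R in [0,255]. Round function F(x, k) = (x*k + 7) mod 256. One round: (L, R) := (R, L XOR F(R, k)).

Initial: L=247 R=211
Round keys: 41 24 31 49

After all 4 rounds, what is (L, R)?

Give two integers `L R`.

Answer: 254 9

Derivation:
Round 1 (k=41): L=211 R=37
Round 2 (k=24): L=37 R=172
Round 3 (k=31): L=172 R=254
Round 4 (k=49): L=254 R=9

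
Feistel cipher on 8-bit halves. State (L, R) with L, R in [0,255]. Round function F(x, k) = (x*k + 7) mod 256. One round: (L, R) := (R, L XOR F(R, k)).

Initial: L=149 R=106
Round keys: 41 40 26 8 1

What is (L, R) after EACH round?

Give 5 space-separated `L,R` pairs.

Answer: 106,148 148,77 77,77 77,34 34,100

Derivation:
Round 1 (k=41): L=106 R=148
Round 2 (k=40): L=148 R=77
Round 3 (k=26): L=77 R=77
Round 4 (k=8): L=77 R=34
Round 5 (k=1): L=34 R=100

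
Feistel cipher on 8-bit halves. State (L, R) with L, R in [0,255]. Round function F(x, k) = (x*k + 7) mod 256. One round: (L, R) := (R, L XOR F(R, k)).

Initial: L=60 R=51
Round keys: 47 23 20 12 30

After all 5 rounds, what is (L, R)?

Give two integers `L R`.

Round 1 (k=47): L=51 R=88
Round 2 (k=23): L=88 R=220
Round 3 (k=20): L=220 R=111
Round 4 (k=12): L=111 R=231
Round 5 (k=30): L=231 R=118

Answer: 231 118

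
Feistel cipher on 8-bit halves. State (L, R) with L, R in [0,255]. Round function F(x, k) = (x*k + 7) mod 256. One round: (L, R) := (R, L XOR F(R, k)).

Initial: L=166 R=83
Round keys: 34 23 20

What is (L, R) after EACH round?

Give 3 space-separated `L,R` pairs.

Round 1 (k=34): L=83 R=171
Round 2 (k=23): L=171 R=55
Round 3 (k=20): L=55 R=248

Answer: 83,171 171,55 55,248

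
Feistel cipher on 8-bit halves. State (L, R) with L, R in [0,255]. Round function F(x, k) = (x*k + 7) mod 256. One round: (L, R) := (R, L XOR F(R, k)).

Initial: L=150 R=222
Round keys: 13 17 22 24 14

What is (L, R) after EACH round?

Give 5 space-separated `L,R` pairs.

Answer: 222,219 219,76 76,84 84,171 171,53

Derivation:
Round 1 (k=13): L=222 R=219
Round 2 (k=17): L=219 R=76
Round 3 (k=22): L=76 R=84
Round 4 (k=24): L=84 R=171
Round 5 (k=14): L=171 R=53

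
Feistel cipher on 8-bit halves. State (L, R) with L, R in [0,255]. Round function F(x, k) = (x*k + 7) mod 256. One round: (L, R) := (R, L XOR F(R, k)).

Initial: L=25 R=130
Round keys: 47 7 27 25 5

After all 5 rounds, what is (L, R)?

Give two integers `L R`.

Round 1 (k=47): L=130 R=252
Round 2 (k=7): L=252 R=105
Round 3 (k=27): L=105 R=230
Round 4 (k=25): L=230 R=20
Round 5 (k=5): L=20 R=141

Answer: 20 141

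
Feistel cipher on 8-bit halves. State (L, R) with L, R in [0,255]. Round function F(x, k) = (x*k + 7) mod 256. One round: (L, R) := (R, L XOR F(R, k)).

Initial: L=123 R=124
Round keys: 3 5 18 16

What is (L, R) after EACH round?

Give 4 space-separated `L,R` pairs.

Round 1 (k=3): L=124 R=0
Round 2 (k=5): L=0 R=123
Round 3 (k=18): L=123 R=173
Round 4 (k=16): L=173 R=172

Answer: 124,0 0,123 123,173 173,172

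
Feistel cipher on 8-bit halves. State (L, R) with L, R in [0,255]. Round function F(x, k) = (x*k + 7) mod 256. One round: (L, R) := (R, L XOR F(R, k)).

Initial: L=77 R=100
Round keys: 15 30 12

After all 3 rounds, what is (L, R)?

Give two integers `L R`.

Round 1 (k=15): L=100 R=174
Round 2 (k=30): L=174 R=15
Round 3 (k=12): L=15 R=21

Answer: 15 21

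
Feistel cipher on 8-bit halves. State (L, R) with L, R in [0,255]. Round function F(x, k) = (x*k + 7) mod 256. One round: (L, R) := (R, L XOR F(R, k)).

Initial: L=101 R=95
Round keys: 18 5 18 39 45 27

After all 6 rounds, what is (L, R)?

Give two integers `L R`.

Answer: 16 167

Derivation:
Round 1 (k=18): L=95 R=208
Round 2 (k=5): L=208 R=72
Round 3 (k=18): L=72 R=199
Round 4 (k=39): L=199 R=16
Round 5 (k=45): L=16 R=16
Round 6 (k=27): L=16 R=167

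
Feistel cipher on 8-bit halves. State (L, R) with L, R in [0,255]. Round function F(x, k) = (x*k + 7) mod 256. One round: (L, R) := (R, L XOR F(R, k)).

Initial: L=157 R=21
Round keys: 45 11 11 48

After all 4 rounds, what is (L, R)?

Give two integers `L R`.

Answer: 37 124

Derivation:
Round 1 (k=45): L=21 R=37
Round 2 (k=11): L=37 R=139
Round 3 (k=11): L=139 R=37
Round 4 (k=48): L=37 R=124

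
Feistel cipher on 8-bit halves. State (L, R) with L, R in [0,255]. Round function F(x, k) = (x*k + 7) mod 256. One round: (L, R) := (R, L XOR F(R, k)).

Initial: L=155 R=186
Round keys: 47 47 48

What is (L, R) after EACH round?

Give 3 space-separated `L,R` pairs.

Round 1 (k=47): L=186 R=182
Round 2 (k=47): L=182 R=203
Round 3 (k=48): L=203 R=161

Answer: 186,182 182,203 203,161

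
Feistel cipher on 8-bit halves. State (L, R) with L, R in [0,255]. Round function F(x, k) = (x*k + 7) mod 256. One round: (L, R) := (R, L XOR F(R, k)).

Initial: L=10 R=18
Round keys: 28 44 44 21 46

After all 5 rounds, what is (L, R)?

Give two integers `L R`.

Answer: 52 217

Derivation:
Round 1 (k=28): L=18 R=245
Round 2 (k=44): L=245 R=49
Round 3 (k=44): L=49 R=134
Round 4 (k=21): L=134 R=52
Round 5 (k=46): L=52 R=217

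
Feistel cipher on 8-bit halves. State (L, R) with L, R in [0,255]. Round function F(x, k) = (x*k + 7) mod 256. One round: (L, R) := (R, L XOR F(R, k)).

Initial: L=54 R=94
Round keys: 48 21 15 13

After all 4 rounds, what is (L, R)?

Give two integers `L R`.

Round 1 (k=48): L=94 R=145
Round 2 (k=21): L=145 R=178
Round 3 (k=15): L=178 R=228
Round 4 (k=13): L=228 R=41

Answer: 228 41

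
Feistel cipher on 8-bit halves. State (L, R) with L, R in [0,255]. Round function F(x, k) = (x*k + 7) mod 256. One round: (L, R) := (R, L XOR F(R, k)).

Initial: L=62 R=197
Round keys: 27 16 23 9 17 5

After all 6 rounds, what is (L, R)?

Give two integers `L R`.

Answer: 88 201

Derivation:
Round 1 (k=27): L=197 R=240
Round 2 (k=16): L=240 R=194
Round 3 (k=23): L=194 R=133
Round 4 (k=9): L=133 R=118
Round 5 (k=17): L=118 R=88
Round 6 (k=5): L=88 R=201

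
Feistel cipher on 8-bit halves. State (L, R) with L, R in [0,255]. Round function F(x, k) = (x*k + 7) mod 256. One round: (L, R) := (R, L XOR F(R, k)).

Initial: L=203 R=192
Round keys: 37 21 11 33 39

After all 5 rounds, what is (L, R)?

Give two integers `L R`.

Answer: 40 123

Derivation:
Round 1 (k=37): L=192 R=12
Round 2 (k=21): L=12 R=195
Round 3 (k=11): L=195 R=100
Round 4 (k=33): L=100 R=40
Round 5 (k=39): L=40 R=123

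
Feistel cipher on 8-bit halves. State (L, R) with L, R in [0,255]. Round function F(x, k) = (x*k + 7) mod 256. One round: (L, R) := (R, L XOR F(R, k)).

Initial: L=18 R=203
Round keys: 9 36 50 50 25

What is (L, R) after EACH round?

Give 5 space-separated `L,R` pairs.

Answer: 203,56 56,44 44,167 167,137 137,207

Derivation:
Round 1 (k=9): L=203 R=56
Round 2 (k=36): L=56 R=44
Round 3 (k=50): L=44 R=167
Round 4 (k=50): L=167 R=137
Round 5 (k=25): L=137 R=207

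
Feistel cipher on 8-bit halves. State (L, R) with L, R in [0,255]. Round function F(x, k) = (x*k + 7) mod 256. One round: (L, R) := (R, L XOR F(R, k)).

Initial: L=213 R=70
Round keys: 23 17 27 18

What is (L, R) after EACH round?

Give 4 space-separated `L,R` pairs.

Round 1 (k=23): L=70 R=132
Round 2 (k=17): L=132 R=141
Round 3 (k=27): L=141 R=98
Round 4 (k=18): L=98 R=102

Answer: 70,132 132,141 141,98 98,102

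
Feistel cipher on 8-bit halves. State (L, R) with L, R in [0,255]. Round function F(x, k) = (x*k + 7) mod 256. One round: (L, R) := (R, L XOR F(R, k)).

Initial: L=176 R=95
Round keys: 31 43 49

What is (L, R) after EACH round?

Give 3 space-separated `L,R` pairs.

Round 1 (k=31): L=95 R=56
Round 2 (k=43): L=56 R=48
Round 3 (k=49): L=48 R=15

Answer: 95,56 56,48 48,15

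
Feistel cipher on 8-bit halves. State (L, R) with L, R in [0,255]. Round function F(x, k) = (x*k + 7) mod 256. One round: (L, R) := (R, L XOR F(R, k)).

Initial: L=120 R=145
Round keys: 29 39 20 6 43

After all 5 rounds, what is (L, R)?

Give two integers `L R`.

Answer: 211 187

Derivation:
Round 1 (k=29): L=145 R=12
Round 2 (k=39): L=12 R=74
Round 3 (k=20): L=74 R=195
Round 4 (k=6): L=195 R=211
Round 5 (k=43): L=211 R=187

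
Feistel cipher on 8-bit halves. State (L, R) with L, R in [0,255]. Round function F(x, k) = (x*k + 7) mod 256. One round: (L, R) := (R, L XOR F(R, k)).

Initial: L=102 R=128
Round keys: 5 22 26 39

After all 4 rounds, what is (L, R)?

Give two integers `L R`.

Round 1 (k=5): L=128 R=225
Round 2 (k=22): L=225 R=221
Round 3 (k=26): L=221 R=152
Round 4 (k=39): L=152 R=242

Answer: 152 242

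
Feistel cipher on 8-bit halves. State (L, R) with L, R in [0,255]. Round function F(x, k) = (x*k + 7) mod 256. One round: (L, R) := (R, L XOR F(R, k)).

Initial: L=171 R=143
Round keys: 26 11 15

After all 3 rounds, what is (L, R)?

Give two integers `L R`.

Answer: 38 103

Derivation:
Round 1 (k=26): L=143 R=38
Round 2 (k=11): L=38 R=38
Round 3 (k=15): L=38 R=103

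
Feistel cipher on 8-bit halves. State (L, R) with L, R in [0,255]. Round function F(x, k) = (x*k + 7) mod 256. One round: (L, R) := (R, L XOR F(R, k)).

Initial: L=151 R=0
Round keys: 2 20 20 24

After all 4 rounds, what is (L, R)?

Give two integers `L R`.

Round 1 (k=2): L=0 R=144
Round 2 (k=20): L=144 R=71
Round 3 (k=20): L=71 R=3
Round 4 (k=24): L=3 R=8

Answer: 3 8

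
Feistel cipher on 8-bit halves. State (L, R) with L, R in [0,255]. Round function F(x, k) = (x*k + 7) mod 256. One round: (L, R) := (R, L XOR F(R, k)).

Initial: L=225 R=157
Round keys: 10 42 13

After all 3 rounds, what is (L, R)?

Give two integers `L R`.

Answer: 74 1

Derivation:
Round 1 (k=10): L=157 R=200
Round 2 (k=42): L=200 R=74
Round 3 (k=13): L=74 R=1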